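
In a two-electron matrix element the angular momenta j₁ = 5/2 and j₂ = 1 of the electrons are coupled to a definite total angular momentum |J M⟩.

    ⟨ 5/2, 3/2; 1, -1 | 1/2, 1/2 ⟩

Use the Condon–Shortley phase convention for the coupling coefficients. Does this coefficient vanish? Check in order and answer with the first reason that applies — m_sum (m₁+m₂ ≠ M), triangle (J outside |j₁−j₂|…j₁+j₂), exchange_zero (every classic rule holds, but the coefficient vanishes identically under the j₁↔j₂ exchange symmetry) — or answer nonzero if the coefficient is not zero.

m-sum: m₁+m₂ = 3/2+(-1) = 1/2, M = 1/2  ✓
triangle: need |j₁−j₂| ≤ J ≤ j₁+j₂, i.e. J ∈ [3/2, 7/2]; J = 1/2 is outside ✗ ⇒ coefficient is 0

triangle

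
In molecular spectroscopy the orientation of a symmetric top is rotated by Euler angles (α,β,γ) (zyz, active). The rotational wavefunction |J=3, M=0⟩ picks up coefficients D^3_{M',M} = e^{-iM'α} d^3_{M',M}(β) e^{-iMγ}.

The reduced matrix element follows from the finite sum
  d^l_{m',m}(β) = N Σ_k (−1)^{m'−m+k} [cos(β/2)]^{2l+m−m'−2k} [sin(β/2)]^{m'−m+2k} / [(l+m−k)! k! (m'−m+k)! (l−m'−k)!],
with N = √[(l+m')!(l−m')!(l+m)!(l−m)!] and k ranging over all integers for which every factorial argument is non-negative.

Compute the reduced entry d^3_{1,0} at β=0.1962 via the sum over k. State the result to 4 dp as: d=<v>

d=-0.3216

d^3_{1,0}(β=0.1962) via the finite sum:
With c≡cos(β/2)=0.995192 and s≡sin(β/2)=0.097943, N=[24·2·6·6]^{1/2}=41.569219
Admissible k: 0..2 (factorial args all ≥0)
  k=0: (−1)^1·41.5692/(12)·0.9952^5·0.0979^1 = -0.331205
  k=1: (−1)^2·41.5692/(4)·0.9952^3·0.0979^3 = +0.009624
  k=2: (−1)^3·41.5692/(12)·0.9952^1·0.0979^5 = -0.000031
d^3_{1,0}(0.1962) = -0.331205 +0.009624 -0.000031 = -0.321613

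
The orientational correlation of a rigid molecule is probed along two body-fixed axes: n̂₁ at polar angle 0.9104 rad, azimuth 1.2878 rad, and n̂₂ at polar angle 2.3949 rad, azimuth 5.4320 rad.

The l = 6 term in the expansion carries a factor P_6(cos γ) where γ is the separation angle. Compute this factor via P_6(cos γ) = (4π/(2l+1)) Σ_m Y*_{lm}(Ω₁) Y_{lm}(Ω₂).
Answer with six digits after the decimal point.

Summing Y*_{l m}(θ₁,φ₁)·Y_{l m}(θ₂,φ₂) over m ∈ [−6, 6]; prefactor 4π/(2·6+1) = 0.966644:
  m=-6: Y*=+0.014867+0.116262i  Y=+0.018240-0.043784i  product +0.005362+0.001470i
  m=-5: Y*=+0.311552+0.048941i  Y=+0.078258+0.159368i  product +0.016582+0.053482i
  m=-4: Y*=+0.185112-0.394419i  Y=-0.361122-0.097285i  product -0.105219+0.124425i
  m=-3: Y*=-0.168311-0.148159i  Y=+0.364619-0.243097i  product -0.097386-0.013106i
  m=-2: Y*=+0.188703-0.119889i  Y=-0.017334+0.130983i  product +0.012432+0.026795i
  m=-1: Y*=-0.090068-0.309722i  Y=+0.214497+0.244753i  product +0.056486-0.088479i
  m=+0: Y*=+0.140861-0.000000i  Y=-0.237466+0.000000i  product -0.033450+0.000000i
  m=+1: Y*=+0.090068-0.309722i  Y=-0.214497+0.244753i  product +0.056486+0.088479i
  m=+2: Y*=+0.188703+0.119889i  Y=-0.017334-0.130983i  product +0.012432-0.026795i
  m=+3: Y*=+0.168311-0.148159i  Y=-0.364619-0.243097i  product -0.097386+0.013106i
  m=+4: Y*=+0.185112+0.394419i  Y=-0.361122+0.097285i  product -0.105219-0.124425i
  m=+5: Y*=-0.311552+0.048941i  Y=-0.078258+0.159368i  product +0.016582-0.053482i
  m=+6: Y*=+0.014867-0.116262i  Y=+0.018240+0.043784i  product +0.005362-0.001470i
Accumulated sum -0.256936+0.000000i; after 4π/(2l+1) scaling, -0.248366+0.000000i ⇒ P_6 = -0.248366

-0.248366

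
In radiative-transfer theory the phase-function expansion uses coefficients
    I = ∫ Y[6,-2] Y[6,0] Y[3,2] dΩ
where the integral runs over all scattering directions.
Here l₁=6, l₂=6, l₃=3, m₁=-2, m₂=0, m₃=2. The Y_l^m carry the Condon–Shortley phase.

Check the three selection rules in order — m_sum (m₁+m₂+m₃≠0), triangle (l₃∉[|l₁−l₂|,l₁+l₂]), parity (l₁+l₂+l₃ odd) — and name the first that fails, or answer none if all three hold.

parity

Σmᵢ = 0  ✓
l₃∈[|l₁−l₂|,l₁+l₂]=[0,12], have l₃=3  ✓
Σlᵢ = 15 ⇒ odd  ✗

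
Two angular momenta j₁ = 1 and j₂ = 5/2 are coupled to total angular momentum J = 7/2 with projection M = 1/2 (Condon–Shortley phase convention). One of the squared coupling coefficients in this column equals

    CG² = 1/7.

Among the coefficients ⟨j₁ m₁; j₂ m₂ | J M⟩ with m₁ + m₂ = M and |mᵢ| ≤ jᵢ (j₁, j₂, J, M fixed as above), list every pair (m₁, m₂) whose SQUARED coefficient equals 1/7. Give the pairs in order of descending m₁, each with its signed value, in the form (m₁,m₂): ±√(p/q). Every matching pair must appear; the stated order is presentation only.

Admissible pairs with m₁+m₂ = M = 1/2: (-1,3/2), (0,1/2), (1,-1/2)
  (m₁,m₂)=(1,-1/2): CG² = 2/7, CG = +√(2/7)
  (m₁,m₂)=(0,1/2): CG² = 4/7, CG = +√(4/7)
  (m₁,m₂)=(-1,3/2): CG² = 1/7, CG = +√(1/7)   ← matches the target
Pairs with CG² = 1/7: (-1,3/2): +√(1/7)

(-1,3/2): +√(1/7)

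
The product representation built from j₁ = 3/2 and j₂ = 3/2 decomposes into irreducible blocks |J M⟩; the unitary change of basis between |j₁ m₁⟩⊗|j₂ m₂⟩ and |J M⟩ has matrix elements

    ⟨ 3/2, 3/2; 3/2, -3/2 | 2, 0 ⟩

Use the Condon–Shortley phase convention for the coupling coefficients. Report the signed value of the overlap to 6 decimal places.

j₁+j₂−J=1  J+j₁−j₂=2  J−j₁+j₂=2  j₁+j₂+J+1=6
(j₁±m₁, j₂±m₂, J±M) = (3,0,0,3,2,2)
P² = 4
sum k=0..0:
  [0] +1/4 = 1/4
S = 1/4
C² = P²·S² = 1/4 ; C = +0.500000

+√(1/4) = +0.500000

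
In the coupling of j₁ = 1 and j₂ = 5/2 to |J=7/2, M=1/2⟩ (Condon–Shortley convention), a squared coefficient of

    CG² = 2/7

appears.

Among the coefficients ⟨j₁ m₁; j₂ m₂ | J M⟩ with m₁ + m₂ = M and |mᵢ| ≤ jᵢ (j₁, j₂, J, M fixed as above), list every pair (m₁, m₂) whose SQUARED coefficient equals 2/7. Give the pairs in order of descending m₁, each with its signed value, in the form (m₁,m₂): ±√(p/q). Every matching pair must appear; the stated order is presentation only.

Admissible pairs with m₁+m₂ = M = 1/2: (-1,3/2), (0,1/2), (1,-1/2)
  (m₁,m₂)=(1,-1/2): CG² = 2/7, CG = +√(2/7)   ← matches the target
  (m₁,m₂)=(0,1/2): CG² = 4/7, CG = +√(4/7)
  (m₁,m₂)=(-1,3/2): CG² = 1/7, CG = +√(1/7)
Pairs with CG² = 2/7: (1,-1/2): +√(2/7)

(1,-1/2): +√(2/7)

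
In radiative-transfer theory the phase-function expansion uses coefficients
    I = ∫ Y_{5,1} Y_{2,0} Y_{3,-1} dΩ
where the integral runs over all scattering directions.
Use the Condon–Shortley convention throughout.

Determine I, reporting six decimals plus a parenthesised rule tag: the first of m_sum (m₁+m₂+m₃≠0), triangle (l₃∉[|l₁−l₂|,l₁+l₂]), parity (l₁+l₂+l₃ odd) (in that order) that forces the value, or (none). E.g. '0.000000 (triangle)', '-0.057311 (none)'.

-0.227318 (none)

m-sum 0 ✓  L=10 even ✓  3≤3≤7 ✓
Π(2lᵢ+1) = 11×5×7 = 385
triangle coeff Δ(5,2,3) = 1/2310
Σ_t [2,2]: t=2:+1/144 = 1/144
(3j)²=10/231 [(5 2 3; 0 0 0)], sign=-1
Σ_t [2,2]: t=2:+1/192 = 1/192
(3j)²=3/77 [(5 2 3; 1 0 -1)], sign=+1
⇒ 4πI² = 50/77
I = (-1)√(50/77/(4π)) = -0.22731846
No selection rule forces the value: the integral is nonzero (none).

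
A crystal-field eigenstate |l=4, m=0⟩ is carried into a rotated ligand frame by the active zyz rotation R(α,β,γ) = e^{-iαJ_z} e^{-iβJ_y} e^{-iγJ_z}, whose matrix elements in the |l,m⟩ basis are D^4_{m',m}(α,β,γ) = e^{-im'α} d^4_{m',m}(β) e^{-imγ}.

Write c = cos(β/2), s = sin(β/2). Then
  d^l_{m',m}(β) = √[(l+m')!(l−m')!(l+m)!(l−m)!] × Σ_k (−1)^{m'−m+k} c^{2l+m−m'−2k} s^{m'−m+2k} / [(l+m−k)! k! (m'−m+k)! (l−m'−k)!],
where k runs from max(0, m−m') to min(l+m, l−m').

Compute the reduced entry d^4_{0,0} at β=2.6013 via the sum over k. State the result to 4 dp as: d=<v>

d^4_{0,0}(β=2.6013) via the finite sum:
Half-angle: c=0.266872, s=0.963732. N=√(24·24·24·24)=576.000000
The bounds max(0,m−m')=0 and min(l+m,l−m')=4 give 5 terms
  k=0: (−1)^0·576.0000/(576)·0.2669^8·0.9637^0 = +0.000026
  k=1: (−1)^1·576.0000/(36)·0.2669^6·0.9637^2 = -0.005369
  k=2: (−1)^2·576.0000/(16)·0.2669^4·0.9637^4 = +0.157522
  k=3: (−1)^3·576.0000/(36)·0.2669^2·0.9637^6 = -0.912987
  k=4: (−1)^4·576.0000/(576)·0.2669^0·0.9637^8 = +0.744132
d^4_{0,0}(2.6013) = +0.000026 -0.005369 +0.157522 -0.912987 +0.744132 = -0.016676

d=-0.0167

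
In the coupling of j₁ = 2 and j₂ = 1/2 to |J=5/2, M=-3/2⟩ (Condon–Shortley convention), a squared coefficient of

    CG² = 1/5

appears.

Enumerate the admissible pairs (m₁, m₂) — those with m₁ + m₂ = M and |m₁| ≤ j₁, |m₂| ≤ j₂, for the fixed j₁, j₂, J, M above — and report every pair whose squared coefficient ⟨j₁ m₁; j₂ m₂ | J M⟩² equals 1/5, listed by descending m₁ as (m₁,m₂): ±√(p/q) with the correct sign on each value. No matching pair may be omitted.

(-2,1/2): +√(1/5)

Admissible pairs with m₁+m₂ = M = -3/2: (-2,1/2), (-1,-1/2)
  (m₁,m₂)=(-1,-1/2): CG² = 4/5, CG = +√(4/5)
  (m₁,m₂)=(-2,1/2): CG² = 1/5, CG = +√(1/5)   ← matches the target
Pairs with CG² = 1/5: (-2,1/2): +√(1/5)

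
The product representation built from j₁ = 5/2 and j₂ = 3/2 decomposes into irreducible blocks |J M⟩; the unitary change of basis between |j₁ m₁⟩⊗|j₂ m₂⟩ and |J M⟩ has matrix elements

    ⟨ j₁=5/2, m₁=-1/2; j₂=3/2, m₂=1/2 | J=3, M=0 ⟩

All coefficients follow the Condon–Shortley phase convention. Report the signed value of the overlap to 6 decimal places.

−√(1/5) = -0.447214

triangle: 1!·4!·2!/8! = 48/40320
(j±m)!: 2!·3!·2!·1!·3!·3! = 864
prefactor² = (2J+1)·Δ·N² = 36/5
  k=0: +1/(0!·1!·3!·2!·1!·0!) = 1/12
  k=1: −1/(1!·0!·2!·1!·2!·1!) = -1/4
Σ = -1/6  ⇒  CG² = 36/5·(-1/6)² = 1/5
CG = −√(1/5) = -0.447214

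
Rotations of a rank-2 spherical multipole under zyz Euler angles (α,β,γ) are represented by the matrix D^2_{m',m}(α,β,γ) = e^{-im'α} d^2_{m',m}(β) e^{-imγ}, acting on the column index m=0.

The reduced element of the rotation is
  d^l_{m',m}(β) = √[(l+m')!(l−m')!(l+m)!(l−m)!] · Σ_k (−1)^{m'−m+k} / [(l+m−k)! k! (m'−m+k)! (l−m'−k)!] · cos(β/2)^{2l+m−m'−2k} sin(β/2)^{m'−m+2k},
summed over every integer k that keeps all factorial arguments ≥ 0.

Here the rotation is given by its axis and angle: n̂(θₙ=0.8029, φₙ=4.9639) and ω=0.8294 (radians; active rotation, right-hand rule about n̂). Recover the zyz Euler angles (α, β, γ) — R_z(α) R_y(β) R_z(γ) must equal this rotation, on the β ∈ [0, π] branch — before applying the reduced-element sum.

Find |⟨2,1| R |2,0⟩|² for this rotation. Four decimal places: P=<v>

Axis–angle → zyz. n̂ = (sinθₙcosφₙ, sinθₙsinφₙ, cosθₙ) = (+0.179029, -0.696740, +0.694623), ω = 0.8294.
R = I cosω + sinω [n̂]ₓ + (1−cosω) n̂n̂ᵀ gives
  R = [+0.685725, -0.552803, -0.473488; +0.471803, +0.832934, -0.289175; +0.554241, -0.025098, +0.831978]
β = atan2(√(R₁₃²+R₂₃²), R₃₃) = 0.588133; α = atan2(R₂₃, R₁₃) mod 2π = 3.689868; γ = atan2(R₃₂, −R₃₁) mod 2π = 3.186846
D^2_{1,0}(3.6899,0.5881,3.1868) = e^{-i·1·3.6899}·d^2_{1,0}(0.5881)·e^{-i·0·3.1868}. Compute d first:
With c≡cos(β/2)=0.957073 and s≡sin(β/2)=0.289847, N=[6·1·2·2]^{1/2}=4.898979
The bounds max(0,m−m')=0 and min(l+m,l−m')=1 give 2 terms
  k=0: (−1)^1·4.8990/(2)·0.9571^3·0.2898^1 = -0.622414
  k=1: (−1)^2·4.8990/(2)·0.9571^1·0.2898^3 = +0.057085
d^2_{1,0}(0.5881) = -0.622414 +0.057085 = -0.565328
|D^2_{1,0}|² = |d^2_{1,0}(β)|² = (-0.565328)² = 0.319596 (the z-rotation phases have unit modulus)

P=0.3196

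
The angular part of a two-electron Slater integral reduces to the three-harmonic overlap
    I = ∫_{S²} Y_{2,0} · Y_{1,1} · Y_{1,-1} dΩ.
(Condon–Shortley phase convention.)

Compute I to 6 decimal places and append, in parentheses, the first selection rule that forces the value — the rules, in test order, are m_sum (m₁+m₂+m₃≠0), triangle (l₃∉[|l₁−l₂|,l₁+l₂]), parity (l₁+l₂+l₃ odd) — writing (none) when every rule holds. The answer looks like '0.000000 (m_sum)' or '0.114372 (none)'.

Checks pass: Σm=0; 4 even; l₃=1∈[1,3].
(2·2+1)(2·1+1)(2·1+1) = 45
Δ: 2! 2! 0! / 5! → 1/30
sum: t=1:−1/1 = -1/1
3j²(2 1 1; 0 0 0) = Δ·Π!·Σ² = 2/15  (sign +1)
sum: t=2:+1/4 = 1/4
3j²(2 1 1; 0 1 -1) = Δ·Π!·Σ² = 1/30  (sign +1)
combine: 4πI² = 45·2/15·1/30 = 1/5
take √, sign +1: I = 0.12615663
No selection rule forces the value: the integral is nonzero (none).

0.126157 (none)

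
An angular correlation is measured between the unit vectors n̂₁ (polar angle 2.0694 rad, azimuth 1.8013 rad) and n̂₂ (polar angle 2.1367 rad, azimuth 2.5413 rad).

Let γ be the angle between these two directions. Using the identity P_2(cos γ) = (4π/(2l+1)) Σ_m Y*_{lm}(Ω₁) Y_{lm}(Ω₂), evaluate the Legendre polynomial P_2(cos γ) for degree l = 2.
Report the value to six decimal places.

Summing Y*_{l m}(θ₁,φ₁)·Y_{l m}(θ₂,φ₂) over m ∈ [−2, 2]; prefactor 4π/(2·2+1) = 2.513274:
  term(m=-2) = +0.007435-0.081664i   from Y*(Ω₁)=-0.266839-0.132540i, Y(Ω₂)=+0.099580+0.256579i
  term(m=-1) = +0.083776-0.076495i   from Y*(Ω₁)=+0.074127-0.315873i, Y(Ω₂)=+0.288519+0.197511i
  term(m=+0) = +0.004296+0.000000i   from Y*(Ω₁)=-0.099025-0.000000i, Y(Ω₂)=-0.043378+0.000000i
  term(m=+1) = +0.083776+0.076495i   from Y*(Ω₁)=-0.074127-0.315873i, Y(Ω₂)=-0.288519+0.197511i
  term(m=+2) = +0.007435+0.081664i   from Y*(Ω₁)=-0.266839+0.132540i, Y(Ω₂)=+0.099580-0.256579i
Σ over m = +0.186717+0.000000i; ×(4π/5) → +0.469271+0.000000i. Real part: 0.469271

0.469271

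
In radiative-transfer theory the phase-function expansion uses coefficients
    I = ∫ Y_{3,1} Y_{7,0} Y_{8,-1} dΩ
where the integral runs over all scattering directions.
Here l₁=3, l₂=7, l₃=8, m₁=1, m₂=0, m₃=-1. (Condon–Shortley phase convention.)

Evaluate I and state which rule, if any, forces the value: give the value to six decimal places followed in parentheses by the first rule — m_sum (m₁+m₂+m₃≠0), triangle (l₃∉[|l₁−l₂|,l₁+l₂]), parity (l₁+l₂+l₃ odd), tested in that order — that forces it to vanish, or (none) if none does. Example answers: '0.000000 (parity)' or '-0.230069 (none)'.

m-sum 0 ✓  L=18 even ✓  4≤8≤10 ✓
Π(2lᵢ+1) = 7×15×17 = 1785
triangle coeff Δ(3,7,8) = 1/5290740
Σ_t [0,2]: t=0:+1/7257600 t=1:−1/2073600 t=2:+1/7257600 = -1/4838400
(3j)²=252/20995 [(3 7 8; 0 0 0)], sign=-1
Σ_t [0,2]: t=0:+1/4838400 t=1:−1/3110400 t=2:+1/29030400 = -1/12441600
(3j)²=343/125970 [(3 7 8; 1 0 -1)], sign=+1
⇒ 4πI² = 302526/5185765
I = (-1)√(302526/5185765/(4π)) = -0.06813496
No selection rule forces the value: the integral is nonzero (none).

-0.068135 (none)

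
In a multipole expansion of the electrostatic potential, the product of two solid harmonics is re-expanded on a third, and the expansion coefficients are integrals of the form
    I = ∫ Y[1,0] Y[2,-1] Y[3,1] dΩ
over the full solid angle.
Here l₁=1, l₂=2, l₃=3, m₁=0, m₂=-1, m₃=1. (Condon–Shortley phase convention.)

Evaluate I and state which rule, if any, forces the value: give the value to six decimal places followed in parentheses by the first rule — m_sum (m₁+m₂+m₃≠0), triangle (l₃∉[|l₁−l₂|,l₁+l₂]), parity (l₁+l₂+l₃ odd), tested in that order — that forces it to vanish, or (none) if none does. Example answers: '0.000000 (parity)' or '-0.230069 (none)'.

-0.233597 (none)

m-sum 0 ✓  L=6 even ✓  1≤3≤3 ✓
Π(2lᵢ+1) = 3×5×7 = 105
triangle coeff Δ(1,2,3) = 1/105
Σ_t [0,0]: t=0:+1/4 = 1/4
(3j)²=3/35 [(1 2 3; 0 0 0)], sign=-1
Σ_t [0,0]: t=0:+1/6 = 1/6
(3j)²=8/105 [(1 2 3; 0 -1 1)], sign=+1
⇒ 4πI² = 24/35
I = (-1)√(24/35/(4π)) = -0.23359668
No selection rule forces the value: the integral is nonzero (none).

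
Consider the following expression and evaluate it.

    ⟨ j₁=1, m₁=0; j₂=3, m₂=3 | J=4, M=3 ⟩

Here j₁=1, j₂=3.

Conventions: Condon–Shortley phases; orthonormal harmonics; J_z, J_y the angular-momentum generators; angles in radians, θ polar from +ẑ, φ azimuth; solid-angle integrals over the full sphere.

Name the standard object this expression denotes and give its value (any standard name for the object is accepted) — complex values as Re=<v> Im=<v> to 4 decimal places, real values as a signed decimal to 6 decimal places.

Clebsch–Gordan coefficient, +√(1/4) ≈ +0.500000

This is a Clebsch–Gordan (vector-coupling) coefficient.
triangle: 0!×2!×6!/9! = 1440/362880
(j±m)!: 1!×1!×6!×0!×7!×1! = 3628800
prefactor² = (2J+1)×Δ×N² = 129600
  k=0: +1/(0!×0!×1!×6!×1!×0!) = 1/720
Σ = 1/720  ⇒  CG² = 129600×(1/720)² = 1/4
CG = +√(1/4) = +0.500000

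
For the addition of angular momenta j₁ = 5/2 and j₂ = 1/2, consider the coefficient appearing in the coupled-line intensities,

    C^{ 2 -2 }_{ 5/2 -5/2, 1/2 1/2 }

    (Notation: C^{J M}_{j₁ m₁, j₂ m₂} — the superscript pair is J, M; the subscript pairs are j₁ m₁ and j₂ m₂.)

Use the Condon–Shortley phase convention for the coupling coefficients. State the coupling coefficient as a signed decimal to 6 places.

triangle: 1!×4!×0!/6! = 24/720
(j±m)!: 0!×5!×1!×0!×0!×4! = 2880
prefactor² = (2J+1)×Δ×N² = 480
  k=1: −1/(1!×0!×4!×0!×0!×0!) = -1/24
Σ = -1/24  ⇒  CG² = 480×(-1/24)² = 5/6
CG = −√(5/6) = -0.912871

-0.912871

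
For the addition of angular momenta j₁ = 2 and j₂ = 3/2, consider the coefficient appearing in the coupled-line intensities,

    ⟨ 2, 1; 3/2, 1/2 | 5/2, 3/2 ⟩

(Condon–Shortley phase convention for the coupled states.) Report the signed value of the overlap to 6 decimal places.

j₁+j₂−J=1  J+j₁−j₂=3  J−j₁+j₂=2  j₁+j₂+J+1=7
(j₁±m₁, j₂±m₂, J±M) = (3,1,2,1,4,1)
P² = 144/35
sum k=0..1:
  [0] +1/4 = 1/4
  [1] −1/6 = -1/6
S = 1/12
C² = P²·S² = 1/35 ; C = +0.169031

+0.169031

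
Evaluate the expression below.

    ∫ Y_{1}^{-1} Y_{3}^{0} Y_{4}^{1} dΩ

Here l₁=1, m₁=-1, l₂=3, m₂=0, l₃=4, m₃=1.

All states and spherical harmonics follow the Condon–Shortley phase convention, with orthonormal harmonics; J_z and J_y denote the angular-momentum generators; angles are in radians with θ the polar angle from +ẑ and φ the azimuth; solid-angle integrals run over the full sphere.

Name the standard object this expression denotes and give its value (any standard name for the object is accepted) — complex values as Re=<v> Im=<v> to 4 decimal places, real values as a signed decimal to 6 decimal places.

This is a Gaunt coefficient — the integral of a triple product of spherical harmonics over the sphere.
m-sum 0 ✓  L=8 even ✓  2≤4≤4 ✓
Π(2lᵢ+1) = 3×7×9 = 189
triangle coeff Δ(1,3,4) = 1/252
Σ_t [0,0]: t=0:+1/36 = 1/36
(3j)²=4/63 [(1 3 4; 0 0 0)], sign=+1
Σ_t [0,0]: t=0:+1/72 = 1/72
(3j)²=5/126 [(1 3 4; -1 0 1)], sign=-1
⇒ 4πI² = 10/21
I = (-1)√(10/21/(4π)) = -0.19466390

Gaunt coefficient, -0.194664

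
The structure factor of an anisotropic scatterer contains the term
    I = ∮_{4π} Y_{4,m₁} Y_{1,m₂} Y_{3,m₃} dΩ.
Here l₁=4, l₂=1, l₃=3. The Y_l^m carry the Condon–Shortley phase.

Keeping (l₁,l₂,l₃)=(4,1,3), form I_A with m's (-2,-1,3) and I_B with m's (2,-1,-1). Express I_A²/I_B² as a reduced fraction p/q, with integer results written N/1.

Same 4,1,3: normalisation and zero-m 3j drop out of the ratio.
A: Δ: 2! 6! 0! / 9! → 1/252; sum: t=0:+1/1440 = 1/1440; 3j²(4 1 3; -2 -1 3) = Δ·Π!·Σ² = 1/252  (sign +1)
B: Δ: 2! 6! 0! / 9! → 1/252; sum: t=0:+1/96 = 1/96; 3j²(4 1 3; 2 -1 -1) = Δ·Π!·Σ² = 5/84  (sign +1)
I_A²/I_B² = (1/252)/(5/84) = 1/15

1/15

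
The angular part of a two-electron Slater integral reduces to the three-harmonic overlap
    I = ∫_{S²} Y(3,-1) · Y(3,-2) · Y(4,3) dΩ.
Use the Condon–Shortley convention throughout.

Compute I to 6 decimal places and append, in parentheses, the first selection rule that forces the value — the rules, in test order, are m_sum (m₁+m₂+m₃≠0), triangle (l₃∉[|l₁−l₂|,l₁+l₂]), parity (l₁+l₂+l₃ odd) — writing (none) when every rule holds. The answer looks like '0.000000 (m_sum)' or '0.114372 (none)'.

Checks pass: Σm=0; 10 even; l₃=4∈[0,6].
(2·3+1)(2·3+1)(2·4+1) = 441
Δ: 2! 4! 4! / 11! → 1/34650
sum: t=0:+1/72 t=1:−1/16 t=2:+1/72 = -5/144
3j²(3 3 4; 0 0 0) = Δ·Π!·Σ² = 2/77  (sign -1)
sum: t=0:+1/288 t=1:−1/144 = -1/288
3j²(3 3 4; -1 -2 3) = Δ·Π!·Σ² = 1/99  (sign +1)
combine: 4πI² = 441·2/77·1/99 = 14/121
take √, sign -1: I = -0.09595473
No selection rule forces the value: the integral is nonzero (none).

-0.095955 (none)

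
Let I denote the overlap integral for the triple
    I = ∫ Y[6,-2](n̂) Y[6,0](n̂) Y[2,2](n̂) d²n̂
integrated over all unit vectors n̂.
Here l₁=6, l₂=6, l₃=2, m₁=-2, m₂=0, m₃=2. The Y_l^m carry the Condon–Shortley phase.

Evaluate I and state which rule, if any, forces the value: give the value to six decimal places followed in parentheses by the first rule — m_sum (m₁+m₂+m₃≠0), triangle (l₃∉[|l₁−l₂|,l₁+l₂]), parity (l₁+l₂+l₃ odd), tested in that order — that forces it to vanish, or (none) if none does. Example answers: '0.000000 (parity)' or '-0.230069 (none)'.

-0.191909 (none)

Checks pass: Σm=0; 14 even; l₃=2∈[0,12].
(2·6+1)(2·6+1)(2·2+1) = 845
Δ: 10! 2! 2! / 15! → 1/90090
sum: t=4:+1/69120 t=5:−1/14400 t=6:+1/69120 = -7/172800
3j²(6 6 2; 0 0 0) = Δ·Π!·Σ² = 14/715  (sign -1)
sum: t=6:+1/69120 = 1/69120
3j²(6 6 2; -2 0 2) = Δ·Π!·Σ² = 4/143  (sign +1)
combine: 4πI² = 845·14/715·4/143 = 56/121
take √, sign -1: I = -0.19190947
No selection rule forces the value: the integral is nonzero (none).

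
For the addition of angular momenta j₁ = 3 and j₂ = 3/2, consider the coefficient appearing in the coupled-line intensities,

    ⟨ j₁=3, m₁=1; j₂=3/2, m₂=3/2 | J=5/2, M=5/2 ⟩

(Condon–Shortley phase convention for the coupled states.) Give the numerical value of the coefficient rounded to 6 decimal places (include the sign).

j₁+j₂−J=2  J+j₁−j₂=4  J−j₁+j₂=1  j₁+j₂+J+1=8
(j₁±m₁, j₂±m₂, J±M) = (4,2,3,0,5,0)
P² = 1728/7
sum k=2..2:
  [2] +1/48 = 1/48
S = 1/48
C² = P²·S² = 3/28 ; C = +0.327327

+0.327327  (= +√(3/28))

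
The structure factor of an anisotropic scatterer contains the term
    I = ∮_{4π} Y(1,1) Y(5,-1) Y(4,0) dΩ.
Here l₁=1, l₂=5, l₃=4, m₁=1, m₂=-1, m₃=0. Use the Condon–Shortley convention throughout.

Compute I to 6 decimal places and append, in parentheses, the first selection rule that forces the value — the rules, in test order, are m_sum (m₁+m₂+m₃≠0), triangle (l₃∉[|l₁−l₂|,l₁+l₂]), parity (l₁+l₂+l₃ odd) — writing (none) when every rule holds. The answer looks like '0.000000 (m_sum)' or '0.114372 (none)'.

-0.190188 (none)

Rules hold: Σm=0, L=10 even, 4≤4≤6.
N = 3·11·9 = 297
Δ = 2!·0!·8!/11! = 1/495
Racah Σ t=1..1: t=1:−1/576 = -1/576
⇒ 3j(1 5 4; 0 0 0)² = 5/99, sgn -1
Racah Σ t=0..0: t=0:+1/1152 = 1/1152
⇒ 3j(1 5 4; 1 -1 0)² = 1/33, sgn +1
4πI² = N·(3j₀)²·(3jₘ)² = 5/11
I = -1·√(0.454545/4π) = -0.19018827
No selection rule forces the value: the integral is nonzero (none).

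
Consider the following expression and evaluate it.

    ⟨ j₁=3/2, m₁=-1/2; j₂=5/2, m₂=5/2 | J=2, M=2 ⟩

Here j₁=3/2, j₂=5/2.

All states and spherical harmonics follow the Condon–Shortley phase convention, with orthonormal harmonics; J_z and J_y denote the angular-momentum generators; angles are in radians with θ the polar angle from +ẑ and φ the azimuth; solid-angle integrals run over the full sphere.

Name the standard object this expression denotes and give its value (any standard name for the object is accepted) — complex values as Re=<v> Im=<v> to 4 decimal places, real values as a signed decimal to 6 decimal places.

This is a Clebsch–Gordan (vector-coupling) coefficient.
j₁+j₂−J=2  J+j₁−j₂=1  J−j₁+j₂=3  j₁+j₂+J+1=7
(j₁±m₁, j₂±m₂, J±M) = (1,2,5,0,4,0)
P² = 480/7
sum k=2..2:
  [2] +1/12 = 1/12
S = 1/12
C² = P²·S² = 10/21 ; C = +0.690066

Clebsch–Gordan coefficient, +√(10/21) ≈ +0.690066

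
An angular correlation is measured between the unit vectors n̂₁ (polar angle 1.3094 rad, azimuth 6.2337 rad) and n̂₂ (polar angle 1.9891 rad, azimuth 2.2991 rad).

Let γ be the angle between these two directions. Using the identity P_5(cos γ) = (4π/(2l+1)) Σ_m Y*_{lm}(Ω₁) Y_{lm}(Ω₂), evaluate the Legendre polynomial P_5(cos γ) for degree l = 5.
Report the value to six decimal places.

Term-by-term m-sum for l=5 (normalisation 4π/11 = 1.142397):
  term(m=-5) = +0.078480+0.084691i   from Y*(Ω₁)=+0.378585-0.095631i, Y(Ω₂)=+0.141746+0.259510i
  term(m=-4) = +0.137247+0.004179i   from Y*(Ω₁)=+0.323879-0.064960i, Y(Ω₂)=+0.404886+0.094109i
  term(m=-3) = -0.011518+0.011004i   from Y*(Ω₁)=-0.123046+0.018402i, Y(Ω₂)=+0.104641-0.073779i
  term(m=-2) = +0.001444-0.094863i   from Y*(Ω₁)=-0.325237+0.032294i, Y(Ω₂)=-0.033075+0.288390i
  term(m=-1) = +0.007444+0.007558i   from Y*(Ω₁)=+0.049031-0.002428i, Y(Ω₂)=+0.143826+0.161264i
  term(m=+0) = -0.078651+0.000000i   from Y*(Ω₁)=+0.320549-0.000000i, Y(Ω₂)=-0.245362+0.000000i
  term(m=+1) = +0.007444-0.007558i   from Y*(Ω₁)=-0.049031-0.002428i, Y(Ω₂)=-0.143826+0.161264i
  term(m=+2) = +0.001444+0.094863i   from Y*(Ω₁)=-0.325237-0.032294i, Y(Ω₂)=-0.033075-0.288390i
  term(m=+3) = -0.011518-0.011004i   from Y*(Ω₁)=+0.123046+0.018402i, Y(Ω₂)=-0.104641-0.073779i
  term(m=+4) = +0.137247-0.004179i   from Y*(Ω₁)=+0.323879+0.064960i, Y(Ω₂)=+0.404886-0.094109i
  term(m=+5) = +0.078480-0.084691i   from Y*(Ω₁)=-0.378585-0.095631i, Y(Ω₂)=-0.141746+0.259510i
Accumulated sum +0.347543+0.000000i; after 4π/(2l+1) scaling, +0.397032+0.000000i ⇒ P_5 = 0.397032

0.397032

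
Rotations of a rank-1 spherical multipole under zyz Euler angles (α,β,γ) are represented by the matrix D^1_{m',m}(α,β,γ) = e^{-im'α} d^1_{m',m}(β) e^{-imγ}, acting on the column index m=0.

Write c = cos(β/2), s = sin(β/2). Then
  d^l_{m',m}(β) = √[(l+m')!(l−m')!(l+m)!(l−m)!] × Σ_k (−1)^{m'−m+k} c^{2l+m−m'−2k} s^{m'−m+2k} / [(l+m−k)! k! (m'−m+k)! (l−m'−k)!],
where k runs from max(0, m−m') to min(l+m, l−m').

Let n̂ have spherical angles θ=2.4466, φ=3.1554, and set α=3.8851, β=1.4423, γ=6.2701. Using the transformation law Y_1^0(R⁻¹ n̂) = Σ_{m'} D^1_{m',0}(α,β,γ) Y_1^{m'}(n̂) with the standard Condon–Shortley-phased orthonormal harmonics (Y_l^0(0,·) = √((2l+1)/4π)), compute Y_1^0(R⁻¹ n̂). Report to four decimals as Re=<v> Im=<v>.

Need the full column D^1_{m',0} for m'=−1..1 at α=3.8851, β=1.4423, γ=6.2701.
cos(β/2)=0.751047, sin(β/2)=0.660249
d^1_{-1,0}: single k=1 term ⇒ +0.701277;  D = -0.516209-0.474676i
d^1_{0,0}: k∈[0..1] ⇒ +0.564072 -0.435928 = +0.128143;  D = +0.128143+0.000000i
d^1_{1,0}: single k=0 term ⇒ -0.701277;  D = +0.516209-0.474676i
Y_1^{m'}(θ=2.4466,φ=3.1554) and Σ D·Y over m':
  (-0.5162-0.4747i)·(-0.2212+0.0031i)  (+0.1281+0.0000i)·(-0.3753+0.0000i)  (+0.5162-0.4747i)·(+0.2212+0.0031i)
Y_1^0(R⁻¹ n̂) = +0.183209+0.000000i

Re=0.1832 Im=0.0000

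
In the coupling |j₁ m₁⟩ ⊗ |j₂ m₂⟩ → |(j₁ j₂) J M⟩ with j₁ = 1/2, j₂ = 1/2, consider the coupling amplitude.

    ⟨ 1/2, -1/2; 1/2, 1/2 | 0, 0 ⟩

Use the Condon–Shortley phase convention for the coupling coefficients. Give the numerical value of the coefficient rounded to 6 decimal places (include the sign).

−√(1/2) ≈ -0.707107

√[1·1!0!0!/2! · 0!1!1!0!0!0!] = √(1/2)
  +(−1)^1/∏(1,0,0,0,0,0)! = -1  (running -1)
⟨..|..⟩ = √(1/2)·(-1) = -0.707107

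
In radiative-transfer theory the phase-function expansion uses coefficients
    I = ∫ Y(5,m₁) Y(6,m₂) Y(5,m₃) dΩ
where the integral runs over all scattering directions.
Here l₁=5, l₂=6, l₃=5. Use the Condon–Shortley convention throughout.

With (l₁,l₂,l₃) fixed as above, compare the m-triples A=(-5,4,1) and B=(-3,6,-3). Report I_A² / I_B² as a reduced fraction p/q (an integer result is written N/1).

Shared (l₁,l₂,l₃)=(5,6,5): N and (l;000)² cancel in I_A²/I_B².
A: Δ = 6!·4!·6!/17! = 1/28588560; Racah Σ t=6..6: t=6:+1/829440 = 1/829440; ⇒ 3j(5 6 5; -5 4 1)² = 225/9724, sgn +1
B: Δ = 6!·4!·6!/17! = 1/28588560; Racah Σ t=6..6: t=6:+1/2073600 = 1/2073600; ⇒ 3j(5 6 5; -3 6 -3)² = 28/1105, sgn +1
I_A²/I_B² = (225/9724)/(28/1105) = 1125/1232

1125/1232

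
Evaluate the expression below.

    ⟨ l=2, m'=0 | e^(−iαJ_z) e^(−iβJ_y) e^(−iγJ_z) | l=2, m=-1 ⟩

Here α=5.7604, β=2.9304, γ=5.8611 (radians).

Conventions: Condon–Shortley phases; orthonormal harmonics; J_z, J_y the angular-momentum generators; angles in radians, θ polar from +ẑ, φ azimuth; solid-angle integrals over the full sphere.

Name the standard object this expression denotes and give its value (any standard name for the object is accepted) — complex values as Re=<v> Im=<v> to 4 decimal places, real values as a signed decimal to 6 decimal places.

Wigner D-matrix element, Re=0.2290 Im=-0.1028

This is a Wigner D-matrix element — the rotation-matrix element ⟨l m'| R(α,β,γ) |l m⟩ in the angular-momentum basis.
Split into d^2_{0,-1}(β=2.9304) × two z-phases.
With c≡cos(β/2)=0.105400 and s≡sin(β/2)=0.994430, N=[2·2·1·6]^{1/2}=4.898979
k∈{0,1} keeps every argument non-negative
  k=0: (−1)^1·4.8990/(2)·0.1054^3·0.9944^1 = -0.002852
  k=1: (−1)^2·4.8990/(2)·0.1054^1·0.9944^3 = +0.253886
d^2_{0,-1}(2.9304) = -0.002852 +0.253886 = +0.251034
Phases: e^{-i·(0)·5.7604}=+1.000000+0.000000i, e^{-i·(-1)·5.8611}=+0.912237-0.409664i ⇒ D=+0.229003-0.102840i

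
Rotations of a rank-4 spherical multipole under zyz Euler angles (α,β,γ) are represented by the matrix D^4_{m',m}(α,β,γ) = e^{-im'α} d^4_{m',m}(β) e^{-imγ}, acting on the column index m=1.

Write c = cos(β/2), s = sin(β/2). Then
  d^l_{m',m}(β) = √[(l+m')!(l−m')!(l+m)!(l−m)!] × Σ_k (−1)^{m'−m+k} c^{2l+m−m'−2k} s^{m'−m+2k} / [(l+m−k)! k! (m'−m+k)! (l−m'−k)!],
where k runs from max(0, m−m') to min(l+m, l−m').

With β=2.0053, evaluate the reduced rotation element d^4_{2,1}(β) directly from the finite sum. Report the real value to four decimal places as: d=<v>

d=-0.4111

d^4_{2,1}(β=2.0053) via the finite sum:
Half-angle: c=0.538071, s=0.842900. N=√(720·2·120·6)=1018.233765
k: max(0,(1)−(2))=0 … min(4+(1),4−(2))=2
  k=0: (−1)^1·1018.2338/(240)·0.5381^7·0.8429^1 = -0.046697
  k=1: (−1)^2·1018.2338/(48)·0.5381^5·0.8429^3 = +0.572968
  k=2: (−1)^3·1018.2338/(72)·0.5381^3·0.8429^5 = -0.937373
d^4_{2,1}(2.0053) = -0.046697 +0.572968 -0.937373 = -0.411102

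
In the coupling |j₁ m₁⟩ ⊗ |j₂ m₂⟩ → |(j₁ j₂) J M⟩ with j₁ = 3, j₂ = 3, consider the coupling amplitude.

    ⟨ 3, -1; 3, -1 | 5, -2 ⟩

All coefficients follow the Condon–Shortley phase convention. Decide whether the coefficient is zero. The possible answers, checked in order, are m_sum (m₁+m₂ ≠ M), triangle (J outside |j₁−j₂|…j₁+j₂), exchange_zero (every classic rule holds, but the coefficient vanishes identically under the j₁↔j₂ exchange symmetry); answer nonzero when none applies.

m-sum: m₁+m₂ = -1+(-1) = -2, M = -2  ✓
triangle: |j₁−j₂| = 0 ≤ J = 5 ≤ j₁+j₂ = 6  ✓
exchange: j₁=j₂ and m₁=m₂, and (−1)^(j₁+j₂−J) = (−1)^1 = −1 forces ⟨j₁m₁;j₂m₂|JM⟩ = −⟨j₂m₂;j₁m₁|JM⟩ = −⟨j₁m₁;j₂m₂|JM⟩ ⇒ the coefficient vanishes identically
Racah sum check: Σ_k collapses to 0 ⇒ CG = 0

exchange_zero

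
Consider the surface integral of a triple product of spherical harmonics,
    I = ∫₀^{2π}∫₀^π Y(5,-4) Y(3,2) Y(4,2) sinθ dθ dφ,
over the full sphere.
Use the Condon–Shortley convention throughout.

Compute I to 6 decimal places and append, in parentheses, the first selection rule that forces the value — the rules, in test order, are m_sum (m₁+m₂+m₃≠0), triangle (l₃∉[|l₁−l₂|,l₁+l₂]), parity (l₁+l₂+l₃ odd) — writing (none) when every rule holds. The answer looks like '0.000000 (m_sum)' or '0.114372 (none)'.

Rules hold: Σm=0, L=12 even, 2≤4≤8.
N = 11·7·9 = 693
Δ = 4!·6!·2!/13! = 1/180180
Racah Σ t=1..3: t=1:−1/576 t=2:+1/144 t=3:−1/576 = 1/288
⇒ 3j(5 3 4; 0 0 0)² = 20/1001, sgn +1
Racah Σ t=3..4: t=3:−1/8640 t=4:+1/2880 = 1/4320
⇒ 3j(5 3 4; -4 2 2)² = 8/429, sgn +1
4πI² = N·(3j₀)²·(3jₘ)² = 480/1859
I = +1·√(0.258203/4π) = 0.14334284
No selection rule forces the value: the integral is nonzero (none).

0.143343 (none)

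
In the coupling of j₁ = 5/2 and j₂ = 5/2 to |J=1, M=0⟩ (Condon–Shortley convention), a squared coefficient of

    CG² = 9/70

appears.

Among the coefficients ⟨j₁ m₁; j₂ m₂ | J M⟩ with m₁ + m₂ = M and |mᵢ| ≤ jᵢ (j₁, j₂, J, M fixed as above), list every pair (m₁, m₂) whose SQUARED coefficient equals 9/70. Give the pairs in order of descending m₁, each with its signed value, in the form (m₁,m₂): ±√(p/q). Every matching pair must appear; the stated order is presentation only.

Admissible pairs with m₁+m₂ = M = 0: (-5/2,5/2), (-3/2,3/2), (-1/2,1/2), (1/2,-1/2), (3/2,-3/2), (5/2,-5/2)
  (m₁,m₂)=(5/2,-5/2): CG² = 5/14, CG = +√(5/14)
  (m₁,m₂)=(3/2,-3/2): CG² = 9/70, CG = −√(9/70)   ← matches the target
  (m₁,m₂)=(1/2,-1/2): CG² = 1/70, CG = +√(1/70)
  (m₁,m₂)=(-1/2,1/2): CG² = 1/70, CG = +√(1/70)
  (m₁,m₂)=(-3/2,3/2): CG² = 9/70, CG = −√(9/70)   ← matches the target
  (m₁,m₂)=(-5/2,5/2): CG² = 5/14, CG = +√(5/14)
Pairs with CG² = 9/70: (3/2,-3/2): −√(9/70); (-3/2,3/2): −√(9/70)

(3/2,-3/2): −√(9/70); (-3/2,3/2): −√(9/70)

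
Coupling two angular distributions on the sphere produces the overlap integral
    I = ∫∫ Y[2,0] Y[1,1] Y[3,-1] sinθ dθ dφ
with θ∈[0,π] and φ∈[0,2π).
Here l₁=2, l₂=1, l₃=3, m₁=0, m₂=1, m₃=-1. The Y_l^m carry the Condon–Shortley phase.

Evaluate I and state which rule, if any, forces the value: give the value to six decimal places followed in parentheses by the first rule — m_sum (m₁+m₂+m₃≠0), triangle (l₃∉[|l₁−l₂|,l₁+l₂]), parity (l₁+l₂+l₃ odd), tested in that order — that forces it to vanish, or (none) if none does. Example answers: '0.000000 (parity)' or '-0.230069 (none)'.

Rules hold: Σm=0, L=6 even, 1≤3≤3.
N = 5·3·7 = 105
Δ = 0!·4!·2!/7! = 1/105
Racah Σ t=0..0: t=0:+1/4 = 1/4
⇒ 3j(2 1 3; 0 0 0)² = 3/35, sgn -1
Racah Σ t=0..0: t=0:+1/8 = 1/8
⇒ 3j(2 1 3; 0 1 -1)² = 2/35, sgn +1
4πI² = N·(3j₀)²·(3jₘ)² = 18/35
I = -1·√(0.514286/4π) = -0.20230066
No selection rule forces the value: the integral is nonzero (none).

-0.202301 (none)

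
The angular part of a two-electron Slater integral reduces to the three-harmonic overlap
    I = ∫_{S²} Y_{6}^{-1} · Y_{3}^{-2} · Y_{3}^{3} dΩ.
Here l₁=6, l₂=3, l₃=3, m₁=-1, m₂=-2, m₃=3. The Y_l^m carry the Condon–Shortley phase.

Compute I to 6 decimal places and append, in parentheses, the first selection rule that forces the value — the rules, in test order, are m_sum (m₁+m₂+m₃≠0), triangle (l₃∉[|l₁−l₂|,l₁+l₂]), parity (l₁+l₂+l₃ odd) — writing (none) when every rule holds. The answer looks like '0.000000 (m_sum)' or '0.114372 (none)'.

m-sum 0 ✓  L=12 even ✓  3≤3≤9 ✓
Π(2lᵢ+1) = 13×7×7 = 637
triangle coeff Δ(6,3,3) = 1/12012
Σ_t [3,3]: t=3:−1/1296 = -1/1296
(3j)²=100/3003 [(6 3 3; 0 0 0)], sign=+1
Σ_t [1,1]: t=1:−1/86400 = -1/86400
(3j)²=1/1716 [(6 3 3; -1 -2 3)], sign=-1
⇒ 4πI² = 175/14157
I = (-1)√(175/14157/(4π)) = -0.03136379
No selection rule forces the value: the integral is nonzero (none).

-0.031364 (none)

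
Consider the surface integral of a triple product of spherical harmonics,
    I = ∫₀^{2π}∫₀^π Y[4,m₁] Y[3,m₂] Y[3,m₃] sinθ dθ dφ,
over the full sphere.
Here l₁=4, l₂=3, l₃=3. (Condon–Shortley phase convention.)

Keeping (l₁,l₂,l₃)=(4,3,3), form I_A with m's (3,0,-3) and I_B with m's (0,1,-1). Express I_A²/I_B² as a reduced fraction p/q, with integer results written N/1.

l's match ⇒ only the (l;m) 3-j factors differ between A and B.
A: triangle coeff Δ(4,3,3) = 1/34650; Σ_t [1,1]: t=1:−1/288 = -1/288; (3j)²=1/22 [(4 3 3; 3 0 -3)], sign=-1
B: triangle coeff Δ(4,3,3) = 1/34650; Σ_t [2,4]: t=2:+1/32 t=3:−1/36 t=4:+1/1152 = 5/1152; (3j)²=1/1386 [(4 3 3; 0 1 -1)], sign=+1
I_A²/I_B² = (1/22)/(1/1386) = 63/1

63/1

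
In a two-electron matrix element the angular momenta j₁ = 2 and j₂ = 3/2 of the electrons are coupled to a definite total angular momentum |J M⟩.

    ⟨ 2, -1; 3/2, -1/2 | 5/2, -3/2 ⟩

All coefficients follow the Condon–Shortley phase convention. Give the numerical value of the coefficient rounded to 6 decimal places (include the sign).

triangle: 1!*3!*2!/7! = 12/5040
(j±m)!: 1!*3!*1!*2!*1!*4! = 288
prefactor² = (2J+1)*Δ*N² = 144/35
  k=0: +1/(0!*1!*3!*1!*0!*1!) = 1/6
  k=1: −1/(1!*0!*2!*0!*1!*2!) = -1/4
Σ = -1/12  ⇒  CG² = 144/35*(-1/12)² = 1/35
CG = −√(1/35) = -0.169031

-0.169031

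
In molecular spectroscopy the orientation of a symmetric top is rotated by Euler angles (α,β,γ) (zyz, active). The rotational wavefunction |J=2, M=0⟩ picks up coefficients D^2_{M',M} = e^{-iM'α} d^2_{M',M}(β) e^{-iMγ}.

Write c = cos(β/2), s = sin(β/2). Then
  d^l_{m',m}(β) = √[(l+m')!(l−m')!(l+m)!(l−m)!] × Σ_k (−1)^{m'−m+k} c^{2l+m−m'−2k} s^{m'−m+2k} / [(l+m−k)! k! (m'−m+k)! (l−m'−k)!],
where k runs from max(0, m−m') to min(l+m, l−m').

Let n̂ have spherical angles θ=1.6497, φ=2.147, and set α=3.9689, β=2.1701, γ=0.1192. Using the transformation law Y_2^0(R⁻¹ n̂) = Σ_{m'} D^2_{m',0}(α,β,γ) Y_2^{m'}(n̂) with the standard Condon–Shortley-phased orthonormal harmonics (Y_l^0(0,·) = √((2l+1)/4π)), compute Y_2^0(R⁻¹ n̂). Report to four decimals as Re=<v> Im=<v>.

Re=-0.2911 Im=0.0000

Need the full column D^2_{m',0} for m'=−2..2 at α=3.9689, β=2.1701, γ=0.1192.
cos(β/2)=0.466868, sin(β/2)=0.884327
d^2_{-2,0}: single k=2 term ⇒ +0.417532;  D = -0.034956+0.416067i
d^2_{-1,0}: k∈[1..2] ⇒ +0.220431 -0.790876 = -0.570445;  D = +0.386112+0.419911i
d^2_{0,0}: k∈[0..2] ⇒ +0.047509 -0.681828 +0.611577 = -0.022742;  D = -0.022742+0.000000i
d^2_{1,0}: k∈[0..1] ⇒ -0.220431 +0.790876 = +0.570445;  D = -0.386112+0.419911i
d^2_{2,0}: single k=0 term ⇒ +0.417532;  D = -0.034956-0.416067i
Y_2^{m'}(θ=1.6497,φ=2.147) and Σ D·Y over m':
  (-0.0350+0.4161i)·(-0.1560+0.3508i)  (+0.3861+0.4199i)·(+0.0331+0.0509i)  (-0.0227+0.0000i)·(-0.3095+0.0000i)  (-0.3861+0.4199i)·(-0.0331+0.0509i)  (-0.0350-0.4161i)·(-0.1560-0.3508i)
Y_2^0(R⁻¹ n̂) = -0.291148+0.000000i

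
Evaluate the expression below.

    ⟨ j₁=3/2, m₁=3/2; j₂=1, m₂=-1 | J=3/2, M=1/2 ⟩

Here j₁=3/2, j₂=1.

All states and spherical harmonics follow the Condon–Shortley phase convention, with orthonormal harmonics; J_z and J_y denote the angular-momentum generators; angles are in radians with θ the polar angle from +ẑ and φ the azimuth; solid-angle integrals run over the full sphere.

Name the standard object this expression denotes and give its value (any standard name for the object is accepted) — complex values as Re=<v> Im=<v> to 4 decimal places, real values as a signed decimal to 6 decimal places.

Clebsch–Gordan coefficient, +√(2/5) ≈ +0.632456

This is a Clebsch–Gordan (vector-coupling) coefficient.
j₁+j₂−J=1  J+j₁−j₂=2  J−j₁+j₂=1  j₁+j₂+J+1=5
(j₁±m₁, j₂±m₂, J±M) = (3,0,0,2,2,1)
P² = 8/5
sum k=0..0:
  [0] +1/2 = 1/2
S = 1/2
C² = P²·S² = 2/5 ; C = +0.632456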